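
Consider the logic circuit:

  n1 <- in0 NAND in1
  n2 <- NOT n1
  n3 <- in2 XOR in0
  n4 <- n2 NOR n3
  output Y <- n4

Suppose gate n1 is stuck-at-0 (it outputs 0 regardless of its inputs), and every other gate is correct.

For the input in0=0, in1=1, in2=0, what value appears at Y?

Propagate with n1 forced: n1=0 [stuck-at-0], n2=1, n3=0, n4=0.
So Y = 0. (Without the fault it would be 1.)

0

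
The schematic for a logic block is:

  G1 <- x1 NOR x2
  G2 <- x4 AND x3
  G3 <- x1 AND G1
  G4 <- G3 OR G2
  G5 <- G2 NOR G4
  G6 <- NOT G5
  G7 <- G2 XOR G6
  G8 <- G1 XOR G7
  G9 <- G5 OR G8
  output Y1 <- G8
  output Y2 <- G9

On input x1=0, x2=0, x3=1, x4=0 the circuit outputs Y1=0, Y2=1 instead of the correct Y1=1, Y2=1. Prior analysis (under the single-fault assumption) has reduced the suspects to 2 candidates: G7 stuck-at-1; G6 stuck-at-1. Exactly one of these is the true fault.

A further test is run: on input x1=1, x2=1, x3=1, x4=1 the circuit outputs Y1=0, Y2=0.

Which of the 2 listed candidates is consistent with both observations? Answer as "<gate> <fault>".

Evaluate each candidate on input x1=1, x2=1, x3=1, x4=1:
  G7 stuck-at-1: G1=0, G2=1, G3=0, G4=1, G5=0, G6=1, G7=1 [stuck-at-1], G8=1, G9=1 → Y1=1, Y2=1 — eliminated
  G6 stuck-at-1: G1=0, G2=1, G3=0, G4=1, G5=0, G6=1 [stuck-at-1], G7=0, G8=0, G9=0 → Y1=0, Y2=0 — matches
Only G6 stuck-at-1 reproduces the observed Y1=0, Y2=0.

G6 stuck-at-1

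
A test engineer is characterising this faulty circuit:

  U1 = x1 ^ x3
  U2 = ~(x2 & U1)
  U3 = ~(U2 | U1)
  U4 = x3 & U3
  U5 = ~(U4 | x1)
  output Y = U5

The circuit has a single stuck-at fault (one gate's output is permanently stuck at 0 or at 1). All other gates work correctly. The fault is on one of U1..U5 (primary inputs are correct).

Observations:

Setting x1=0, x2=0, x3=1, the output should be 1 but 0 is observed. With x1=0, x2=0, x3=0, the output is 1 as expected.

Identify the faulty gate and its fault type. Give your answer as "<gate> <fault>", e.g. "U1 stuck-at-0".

Fault-free values for test 1 (x1=0, x2=0, x3=1): U1=1, U2=1, U3=0, U4=0, U5=1, giving Y=1. Observed 0.
Test 1: faults giving observed 0 are {U3 stuck-at-1, U4 stuck-at-1, U5 stuck-at-0}.
Test 2 (x1=0, x2=0, x3=0): fault-free U1=0, U2=1, U3=0, U4=0, U5=1 → 1; observed 1. Eliminates U4 stuck-at-1, U5 stuck-at-0.
Only U3 stuck-at-1 is consistent with every test.

U3 stuck-at-1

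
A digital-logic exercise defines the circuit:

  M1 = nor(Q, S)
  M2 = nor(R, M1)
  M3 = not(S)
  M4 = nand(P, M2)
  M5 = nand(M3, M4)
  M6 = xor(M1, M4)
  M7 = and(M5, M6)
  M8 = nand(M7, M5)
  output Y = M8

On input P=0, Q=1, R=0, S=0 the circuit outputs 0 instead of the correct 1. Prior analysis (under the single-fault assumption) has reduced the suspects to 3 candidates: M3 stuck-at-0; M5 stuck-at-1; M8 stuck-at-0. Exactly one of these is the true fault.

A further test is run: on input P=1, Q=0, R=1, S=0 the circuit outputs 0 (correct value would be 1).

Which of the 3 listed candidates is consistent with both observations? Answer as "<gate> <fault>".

M8 stuck-at-0

Evaluate each candidate on input P=1, Q=0, R=1, S=0:
  M3 stuck-at-0: M1=1, M2=0, M3=0 [stuck-at-0], M4=1, M5=1, M6=0, M7=0, M8=1 → 1 — eliminated
  M5 stuck-at-1: M1=1, M2=0, M3=1, M4=1, M5=1 [stuck-at-1], M6=0, M7=0, M8=1 → 1 — eliminated
  M8 stuck-at-0: M1=1, M2=0, M3=1, M4=1, M5=0, M6=0, M7=0, M8=0 [stuck-at-0] → 0 — matches
Only M8 stuck-at-0 reproduces the observed 0.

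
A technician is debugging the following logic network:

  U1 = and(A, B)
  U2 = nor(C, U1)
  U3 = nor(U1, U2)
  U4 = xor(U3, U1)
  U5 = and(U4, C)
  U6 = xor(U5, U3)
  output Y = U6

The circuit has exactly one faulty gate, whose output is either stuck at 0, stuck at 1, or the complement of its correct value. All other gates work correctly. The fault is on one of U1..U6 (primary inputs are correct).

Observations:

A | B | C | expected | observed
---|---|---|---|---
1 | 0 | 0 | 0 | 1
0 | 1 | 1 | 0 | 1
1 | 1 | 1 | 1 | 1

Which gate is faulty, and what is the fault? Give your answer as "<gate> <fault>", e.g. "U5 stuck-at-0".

U6 stuck-at-1

Fault-free values for test 1 (A=1, B=0, C=0): U1=0, U2=1, U3=0, U4=0, U5=0, U6=0, giving Y=0. Observed 1.
Test 1: faults giving observed 1 are {U2 stuck-at-0, U2 inverted output, U3 stuck-at-1, U3 inverted output, U5 stuck-at-1, U5 inverted output, U6 stuck-at-1, U6 inverted output}.
Test 2 (A=0, B=1, C=1): fault-free U1=0, U2=0, U3=1, U4=1, U5=1, U6=0 → 0; observed 1. Eliminates U2 stuck-at-0, U2 inverted output, U3 stuck-at-1, U3 inverted output, U5 stuck-at-1.
Test 3 (A=1, B=1, C=1): fault-free U1=1, U2=0, U3=0, U4=1, U5=1, U6=1 → 1; observed 1. Eliminates U5 inverted output, U6 inverted output.
Only U6 stuck-at-1 is consistent with every test.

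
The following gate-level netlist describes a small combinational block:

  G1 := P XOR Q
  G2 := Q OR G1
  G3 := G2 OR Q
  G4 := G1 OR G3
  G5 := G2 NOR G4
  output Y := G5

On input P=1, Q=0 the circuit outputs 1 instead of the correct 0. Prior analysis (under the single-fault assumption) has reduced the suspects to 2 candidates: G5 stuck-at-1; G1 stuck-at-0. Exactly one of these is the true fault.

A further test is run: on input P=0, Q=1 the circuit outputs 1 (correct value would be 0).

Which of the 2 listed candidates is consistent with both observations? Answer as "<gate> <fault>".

G5 stuck-at-1

Evaluate each candidate on input P=0, Q=1:
  G5 stuck-at-1: G1=1, G2=1, G3=1, G4=1, G5=1 [stuck-at-1] → 1 — matches
  G1 stuck-at-0: G1=0 [stuck-at-0], G2=1, G3=1, G4=1, G5=0 → 0 — eliminated
Only G5 stuck-at-1 reproduces the observed 1.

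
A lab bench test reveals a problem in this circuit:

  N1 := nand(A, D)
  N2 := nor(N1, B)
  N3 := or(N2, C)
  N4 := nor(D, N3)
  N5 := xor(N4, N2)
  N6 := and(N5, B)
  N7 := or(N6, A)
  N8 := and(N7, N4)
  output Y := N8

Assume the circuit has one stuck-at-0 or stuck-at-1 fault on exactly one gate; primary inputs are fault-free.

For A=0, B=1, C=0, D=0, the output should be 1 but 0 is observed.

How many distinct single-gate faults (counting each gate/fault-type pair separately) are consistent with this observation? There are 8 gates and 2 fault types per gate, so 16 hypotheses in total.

Fault-free: N1=1, N2=0, N3=0, N4=1, N5=1, N6=1, N7=1, N8=1 → 1. Observed 0.
  N1: none of the 2 fault types match ✗
  N2: stuck-at-1 ✓; others ✗
  N3: stuck-at-1 ✓; others ✗
  N4: stuck-at-0 ✓; others ✗
  N5: stuck-at-0 ✓; others ✗
  N6: stuck-at-0 ✓; others ✗
  N7: stuck-at-0 ✓; others ✗
  N8: stuck-at-0 ✓; others ✗
Consistent faults: {N2 stuck-at-1, N3 stuck-at-1, N4 stuck-at-0, N5 stuck-at-0, N6 stuck-at-0, N7 stuck-at-0, N8 stuck-at-0} — 7 in all.

7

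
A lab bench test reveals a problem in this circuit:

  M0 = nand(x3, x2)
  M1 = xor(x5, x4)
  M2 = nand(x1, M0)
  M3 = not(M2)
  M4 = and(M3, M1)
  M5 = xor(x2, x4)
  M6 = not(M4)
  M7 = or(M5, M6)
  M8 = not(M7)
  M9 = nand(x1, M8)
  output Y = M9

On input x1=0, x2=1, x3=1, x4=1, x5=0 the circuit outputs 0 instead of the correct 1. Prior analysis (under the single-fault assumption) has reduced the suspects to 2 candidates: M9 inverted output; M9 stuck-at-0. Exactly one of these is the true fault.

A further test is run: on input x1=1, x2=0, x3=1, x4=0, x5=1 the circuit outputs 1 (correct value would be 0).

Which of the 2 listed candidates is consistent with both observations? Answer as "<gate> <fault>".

M9 inverted output

Evaluate each candidate on input x1=1, x2=0, x3=1, x4=0, x5=1:
  M9 inverted output: M0=1, M1=1, M2=0, M3=1, M4=1, M5=0, M6=0, M7=0, M8=1, M9=1 [inverted output] → 1 — matches
  M9 stuck-at-0: M0=1, M1=1, M2=0, M3=1, M4=1, M5=0, M6=0, M7=0, M8=1, M9=0 [stuck-at-0] → 0 — eliminated
Only M9 inverted output reproduces the observed 1.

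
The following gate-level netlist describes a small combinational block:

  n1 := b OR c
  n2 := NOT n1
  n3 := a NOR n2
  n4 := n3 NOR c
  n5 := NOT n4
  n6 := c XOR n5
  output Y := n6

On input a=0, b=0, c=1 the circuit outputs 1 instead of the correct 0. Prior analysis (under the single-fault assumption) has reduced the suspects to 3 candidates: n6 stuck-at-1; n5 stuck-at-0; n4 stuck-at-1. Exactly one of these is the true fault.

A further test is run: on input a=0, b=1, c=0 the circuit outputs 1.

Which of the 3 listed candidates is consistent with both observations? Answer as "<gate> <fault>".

Evaluate each candidate on input a=0, b=1, c=0:
  n6 stuck-at-1: n1=1, n2=0, n3=1, n4=0, n5=1, n6=1 [stuck-at-1] → 1 — matches
  n5 stuck-at-0: n1=1, n2=0, n3=1, n4=0, n5=0 [stuck-at-0], n6=0 → 0 — eliminated
  n4 stuck-at-1: n1=1, n2=0, n3=1, n4=1 [stuck-at-1], n5=0, n6=0 → 0 — eliminated
Only n6 stuck-at-1 reproduces the observed 1.

n6 stuck-at-1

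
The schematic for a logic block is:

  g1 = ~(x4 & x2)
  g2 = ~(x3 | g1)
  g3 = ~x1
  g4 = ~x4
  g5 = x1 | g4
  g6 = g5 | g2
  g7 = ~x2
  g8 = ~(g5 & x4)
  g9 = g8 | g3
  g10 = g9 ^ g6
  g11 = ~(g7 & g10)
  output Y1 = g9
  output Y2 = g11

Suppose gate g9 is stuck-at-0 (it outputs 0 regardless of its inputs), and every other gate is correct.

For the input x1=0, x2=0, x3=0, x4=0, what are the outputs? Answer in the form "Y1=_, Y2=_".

Propagate with g9 forced: g1=1, g2=0, g3=1, g4=1, g5=1, g6=1, g7=1, g8=1, g9=0 [stuck-at-0], g10=1, g11=0.
So the outputs are Y1=0, Y2=0. (Without the fault they would be Y1=1, Y2=1.)

Y1=0, Y2=0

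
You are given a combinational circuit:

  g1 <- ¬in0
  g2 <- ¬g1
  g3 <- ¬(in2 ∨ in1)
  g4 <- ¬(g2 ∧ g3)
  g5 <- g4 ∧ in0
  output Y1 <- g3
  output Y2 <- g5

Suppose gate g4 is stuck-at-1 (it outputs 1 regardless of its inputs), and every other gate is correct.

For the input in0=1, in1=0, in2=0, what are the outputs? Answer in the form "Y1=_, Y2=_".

Y1=1, Y2=1

Propagate with g4 forced: g1=0, g2=1, g3=1, g4=1 [stuck-at-1], g5=1.
So the outputs are Y1=1, Y2=1. (Without the fault they would be Y1=1, Y2=0.)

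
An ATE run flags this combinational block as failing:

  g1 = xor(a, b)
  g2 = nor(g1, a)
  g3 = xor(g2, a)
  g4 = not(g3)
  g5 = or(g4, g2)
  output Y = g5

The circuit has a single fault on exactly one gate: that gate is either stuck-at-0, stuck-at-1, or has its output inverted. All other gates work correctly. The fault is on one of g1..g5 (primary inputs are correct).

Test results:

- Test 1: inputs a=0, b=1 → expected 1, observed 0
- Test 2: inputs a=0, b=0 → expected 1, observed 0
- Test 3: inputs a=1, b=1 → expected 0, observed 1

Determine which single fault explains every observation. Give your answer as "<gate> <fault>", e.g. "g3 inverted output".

g5 inverted output

Fault-free values for test 1 (a=0, b=1): g1=1, g2=0, g3=0, g4=1, g5=1, giving Y=1. Observed 0.
Test 1: faults giving observed 0 are {g3 stuck-at-1, g3 inverted output, g4 stuck-at-0, g4 inverted output, g5 stuck-at-0, g5 inverted output}.
Test 2 (a=0, b=0): fault-free g1=0, g2=1, g3=1, g4=0, g5=1 → 1; observed 0. Eliminates g3 stuck-at-1, g3 inverted output, g4 stuck-at-0, g4 inverted output.
Test 3 (a=1, b=1): fault-free g1=0, g2=0, g3=1, g4=0, g5=0 → 0; observed 1. Eliminates g5 stuck-at-0.
Only g5 inverted output is consistent with every test.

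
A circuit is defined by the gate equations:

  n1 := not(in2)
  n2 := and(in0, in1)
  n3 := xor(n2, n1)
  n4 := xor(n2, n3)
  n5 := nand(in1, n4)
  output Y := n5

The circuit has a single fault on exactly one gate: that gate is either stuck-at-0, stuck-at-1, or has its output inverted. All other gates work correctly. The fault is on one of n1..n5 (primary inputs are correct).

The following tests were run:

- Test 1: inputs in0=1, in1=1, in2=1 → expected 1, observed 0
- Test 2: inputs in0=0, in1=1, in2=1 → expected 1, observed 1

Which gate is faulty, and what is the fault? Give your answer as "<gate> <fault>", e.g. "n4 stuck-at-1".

Fault-free values for test 1 (in0=1, in1=1, in2=1): n1=0, n2=1, n3=1, n4=0, n5=1, giving Y=1. Observed 0.
Test 1: faults giving observed 0 are {n1 stuck-at-1, n1 inverted output, n3 stuck-at-0, n3 inverted output, n4 stuck-at-1, n4 inverted output, n5 stuck-at-0, n5 inverted output}.
Test 2 (in0=0, in1=1, in2=1): fault-free n1=0, n2=0, n3=0, n4=0, n5=1 → 1; observed 1. Eliminates n1 stuck-at-1, n1 inverted output, n3 inverted output, n4 stuck-at-1, n4 inverted output, n5 stuck-at-0, n5 inverted output.
Only n3 stuck-at-0 is consistent with every test.

n3 stuck-at-0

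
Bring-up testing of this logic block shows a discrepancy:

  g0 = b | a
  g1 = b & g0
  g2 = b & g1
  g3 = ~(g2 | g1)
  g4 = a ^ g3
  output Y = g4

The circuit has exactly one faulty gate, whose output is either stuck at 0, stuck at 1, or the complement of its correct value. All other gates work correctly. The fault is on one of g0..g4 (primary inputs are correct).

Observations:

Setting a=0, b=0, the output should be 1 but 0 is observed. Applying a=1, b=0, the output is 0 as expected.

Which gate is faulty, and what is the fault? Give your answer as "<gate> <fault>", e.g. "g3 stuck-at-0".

g4 stuck-at-0

Fault-free values for test 1 (a=0, b=0): g0=0, g1=0, g2=0, g3=1, g4=1, giving Y=1. Observed 0.
Test 1: faults giving observed 0 are {g1 stuck-at-1, g1 inverted output, g2 stuck-at-1, g2 inverted output, g3 stuck-at-0, g3 inverted output, g4 stuck-at-0, g4 inverted output}.
Test 2 (a=1, b=0): fault-free g0=1, g1=0, g2=0, g3=1, g4=0 → 0; observed 0. Eliminates g1 stuck-at-1, g1 inverted output, g2 stuck-at-1, g2 inverted output, g3 stuck-at-0, g3 inverted output, g4 inverted output.
Only g4 stuck-at-0 is consistent with every test.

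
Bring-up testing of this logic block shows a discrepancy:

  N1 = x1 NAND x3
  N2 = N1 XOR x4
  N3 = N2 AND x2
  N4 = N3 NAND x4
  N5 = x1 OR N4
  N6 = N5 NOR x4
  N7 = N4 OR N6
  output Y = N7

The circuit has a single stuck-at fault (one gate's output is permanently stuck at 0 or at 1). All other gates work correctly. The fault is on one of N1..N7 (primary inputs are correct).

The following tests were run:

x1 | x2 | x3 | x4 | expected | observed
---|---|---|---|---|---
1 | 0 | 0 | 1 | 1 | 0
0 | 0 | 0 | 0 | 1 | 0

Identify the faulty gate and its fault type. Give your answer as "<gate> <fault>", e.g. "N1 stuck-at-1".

N7 stuck-at-0

Fault-free values for test 1 (x1=1, x2=0, x3=0, x4=1): N1=1, N2=0, N3=0, N4=1, N5=1, N6=0, N7=1, giving Y=1. Observed 0.
Test 1: faults giving observed 0 are {N3 stuck-at-1, N4 stuck-at-0, N7 stuck-at-0}.
Test 2 (x1=0, x2=0, x3=0, x4=0): fault-free N1=1, N2=1, N3=0, N4=1, N5=1, N6=0, N7=1 → 1; observed 0. Eliminates N3 stuck-at-1, N4 stuck-at-0.
Only N7 stuck-at-0 is consistent with every test.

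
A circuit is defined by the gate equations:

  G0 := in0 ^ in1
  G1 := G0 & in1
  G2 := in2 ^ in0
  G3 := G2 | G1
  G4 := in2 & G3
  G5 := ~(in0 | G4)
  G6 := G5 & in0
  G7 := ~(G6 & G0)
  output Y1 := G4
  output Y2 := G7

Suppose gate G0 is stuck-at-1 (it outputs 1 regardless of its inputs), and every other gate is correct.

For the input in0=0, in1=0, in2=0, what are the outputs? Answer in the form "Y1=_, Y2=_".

Propagate with G0 forced: G0=1 [stuck-at-1], G1=0, G2=0, G3=0, G4=0, G5=1, G6=0, G7=1.
So the outputs are Y1=0, Y2=1. (Same as the fault-free value — the fault is masked on this input.)

Y1=0, Y2=1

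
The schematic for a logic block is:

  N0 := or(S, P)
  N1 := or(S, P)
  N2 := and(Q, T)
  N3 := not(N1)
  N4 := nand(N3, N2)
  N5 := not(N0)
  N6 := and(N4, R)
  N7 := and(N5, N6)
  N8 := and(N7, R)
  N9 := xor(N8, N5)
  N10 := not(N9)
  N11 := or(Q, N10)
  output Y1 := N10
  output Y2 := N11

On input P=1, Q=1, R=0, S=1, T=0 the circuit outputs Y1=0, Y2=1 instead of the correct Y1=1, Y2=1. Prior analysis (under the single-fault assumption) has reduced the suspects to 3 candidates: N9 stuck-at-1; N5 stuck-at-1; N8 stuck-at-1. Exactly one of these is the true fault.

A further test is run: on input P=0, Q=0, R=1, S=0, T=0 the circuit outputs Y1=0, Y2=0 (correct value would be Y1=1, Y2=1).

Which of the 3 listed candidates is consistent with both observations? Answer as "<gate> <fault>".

N9 stuck-at-1

Evaluate each candidate on input P=0, Q=0, R=1, S=0, T=0:
  N9 stuck-at-1: N0=0, N1=0, N2=0, N3=1, N4=1, N5=1, N6=1, N7=1, N8=1, N9=1 [stuck-at-1], N10=0, N11=0 → Y1=0, Y2=0 — matches
  N5 stuck-at-1: N0=0, N1=0, N2=0, N3=1, N4=1, N5=1 [stuck-at-1], N6=1, N7=1, N8=1, N9=0, N10=1, N11=1 → Y1=1, Y2=1 — eliminated
  N8 stuck-at-1: N0=0, N1=0, N2=0, N3=1, N4=1, N5=1, N6=1, N7=1, N8=1 [stuck-at-1], N9=0, N10=1, N11=1 → Y1=1, Y2=1 — eliminated
Only N9 stuck-at-1 reproduces the observed Y1=0, Y2=0.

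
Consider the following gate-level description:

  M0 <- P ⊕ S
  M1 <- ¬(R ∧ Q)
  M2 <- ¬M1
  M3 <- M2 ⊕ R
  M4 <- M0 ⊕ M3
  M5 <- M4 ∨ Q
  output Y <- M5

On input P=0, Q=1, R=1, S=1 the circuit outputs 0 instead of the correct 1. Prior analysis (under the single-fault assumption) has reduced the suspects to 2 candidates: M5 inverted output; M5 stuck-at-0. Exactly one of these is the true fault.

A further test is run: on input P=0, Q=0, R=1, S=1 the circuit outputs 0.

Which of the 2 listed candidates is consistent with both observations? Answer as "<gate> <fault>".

Evaluate each candidate on input P=0, Q=0, R=1, S=1:
  M5 inverted output: M0=1, M1=1, M2=0, M3=1, M4=0, M5=1 [inverted output] → 1 — eliminated
  M5 stuck-at-0: M0=1, M1=1, M2=0, M3=1, M4=0, M5=0 [stuck-at-0] → 0 — matches
Only M5 stuck-at-0 reproduces the observed 0.

M5 stuck-at-0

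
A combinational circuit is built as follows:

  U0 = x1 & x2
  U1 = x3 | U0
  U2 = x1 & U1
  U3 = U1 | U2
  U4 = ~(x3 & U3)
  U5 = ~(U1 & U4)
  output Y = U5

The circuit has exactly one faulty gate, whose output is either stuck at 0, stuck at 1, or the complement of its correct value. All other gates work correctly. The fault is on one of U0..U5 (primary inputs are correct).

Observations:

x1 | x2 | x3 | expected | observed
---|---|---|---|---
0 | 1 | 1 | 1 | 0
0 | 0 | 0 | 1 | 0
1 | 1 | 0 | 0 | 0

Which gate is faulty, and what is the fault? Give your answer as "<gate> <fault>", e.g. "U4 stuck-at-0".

U5 stuck-at-0

Fault-free values for test 1 (x1=0, x2=1, x3=1): U0=0, U1=1, U2=0, U3=1, U4=0, U5=1, giving Y=1. Observed 0.
Test 1: faults giving observed 0 are {U3 stuck-at-0, U3 inverted output, U4 stuck-at-1, U4 inverted output, U5 stuck-at-0, U5 inverted output}.
Test 2 (x1=0, x2=0, x3=0): fault-free U0=0, U1=0, U2=0, U3=0, U4=1, U5=1 → 1; observed 0. Eliminates U3 stuck-at-0, U3 inverted output, U4 stuck-at-1, U4 inverted output.
Test 3 (x1=1, x2=1, x3=0): fault-free U0=1, U1=1, U2=1, U3=1, U4=1, U5=0 → 0; observed 0. Eliminates U5 inverted output.
Only U5 stuck-at-0 is consistent with every test.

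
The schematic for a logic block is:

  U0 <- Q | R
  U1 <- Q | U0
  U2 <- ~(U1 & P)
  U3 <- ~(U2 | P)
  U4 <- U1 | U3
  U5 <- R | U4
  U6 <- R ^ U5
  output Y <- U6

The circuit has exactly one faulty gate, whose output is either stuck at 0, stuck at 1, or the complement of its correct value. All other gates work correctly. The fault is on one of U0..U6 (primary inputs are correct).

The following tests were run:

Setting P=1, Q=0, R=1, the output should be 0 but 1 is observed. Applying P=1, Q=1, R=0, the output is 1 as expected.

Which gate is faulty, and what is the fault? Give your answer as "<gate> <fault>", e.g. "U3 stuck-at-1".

U6 stuck-at-1

Fault-free values for test 1 (P=1, Q=0, R=1): U0=1, U1=1, U2=0, U3=0, U4=1, U5=1, U6=0, giving Y=0. Observed 1.
Test 1: faults giving observed 1 are {U5 stuck-at-0, U5 inverted output, U6 stuck-at-1, U6 inverted output}.
Test 2 (P=1, Q=1, R=0): fault-free U0=1, U1=1, U2=0, U3=0, U4=1, U5=1, U6=1 → 1; observed 1. Eliminates U5 stuck-at-0, U5 inverted output, U6 inverted output.
Only U6 stuck-at-1 is consistent with every test.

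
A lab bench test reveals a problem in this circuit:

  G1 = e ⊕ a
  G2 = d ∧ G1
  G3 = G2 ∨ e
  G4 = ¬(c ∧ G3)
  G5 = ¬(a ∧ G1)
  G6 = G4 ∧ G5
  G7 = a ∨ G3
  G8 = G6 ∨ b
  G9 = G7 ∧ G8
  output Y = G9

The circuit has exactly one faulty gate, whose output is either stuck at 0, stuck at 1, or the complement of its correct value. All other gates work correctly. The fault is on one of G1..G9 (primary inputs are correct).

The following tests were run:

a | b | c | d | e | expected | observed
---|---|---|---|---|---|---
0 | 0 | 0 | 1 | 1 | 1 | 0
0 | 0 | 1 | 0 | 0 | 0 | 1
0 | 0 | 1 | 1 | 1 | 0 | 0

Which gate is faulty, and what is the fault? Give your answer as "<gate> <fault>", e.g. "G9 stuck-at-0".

G7 inverted output

Fault-free values for test 1 (a=0, b=0, c=0, d=1, e=1): G1=1, G2=1, G3=1, G4=1, G5=1, G6=1, G7=1, G8=1, G9=1, giving Y=1. Observed 0.
Test 1: faults giving observed 0 are {G3 stuck-at-0, G3 inverted output, G4 stuck-at-0, G4 inverted output, G5 stuck-at-0, G5 inverted output, G6 stuck-at-0, G6 inverted output, G7 stuck-at-0, G7 inverted output, G8 stuck-at-0, G8 inverted output, G9 stuck-at-0, G9 inverted output}.
Test 2 (a=0, b=0, c=1, d=0, e=0): fault-free G1=0, G2=0, G3=0, G4=1, G5=1, G6=1, G7=0, G8=1, G9=0 → 0; observed 1. Eliminates G3 stuck-at-0, G3 inverted output, G4 stuck-at-0, G4 inverted output, G5 stuck-at-0, G5 inverted output, G6 stuck-at-0, G6 inverted output, G7 stuck-at-0, G8 stuck-at-0, G8 inverted output, G9 stuck-at-0.
Test 3 (a=0, b=0, c=1, d=1, e=1): fault-free G1=1, G2=1, G3=1, G4=0, G5=1, G6=0, G7=1, G8=0, G9=0 → 0; observed 0. Eliminates G9 inverted output.
Only G7 inverted output is consistent with every test.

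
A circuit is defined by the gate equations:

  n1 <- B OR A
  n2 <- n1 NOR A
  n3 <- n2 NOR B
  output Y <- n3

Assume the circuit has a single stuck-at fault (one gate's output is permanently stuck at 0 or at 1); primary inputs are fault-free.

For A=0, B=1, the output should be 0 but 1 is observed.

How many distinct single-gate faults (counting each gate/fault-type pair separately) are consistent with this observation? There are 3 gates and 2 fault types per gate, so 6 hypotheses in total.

1

Fault-free: n1=1, n2=0, n3=0 → 0. Observed 1.
  n1 stuck-at-0: output 0 ✗
  n1 stuck-at-1: output 0 ✗
  n2 stuck-at-0: output 0 ✗
  n2 stuck-at-1: output 0 ✗
  n3 stuck-at-0: output 0 ✗
  n3 stuck-at-1: output 1 ✓
Consistent faults: {n3 stuck-at-1} — 1 in all.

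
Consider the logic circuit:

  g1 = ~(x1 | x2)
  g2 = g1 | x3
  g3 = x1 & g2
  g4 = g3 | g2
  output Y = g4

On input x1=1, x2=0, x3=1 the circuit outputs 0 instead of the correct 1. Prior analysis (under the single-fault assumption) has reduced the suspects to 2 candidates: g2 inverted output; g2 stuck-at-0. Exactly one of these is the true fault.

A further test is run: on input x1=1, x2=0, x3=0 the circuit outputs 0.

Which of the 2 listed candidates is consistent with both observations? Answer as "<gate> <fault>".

Evaluate each candidate on input x1=1, x2=0, x3=0:
  g2 inverted output: g1=0, g2=1 [inverted output], g3=1, g4=1 → 1 — eliminated
  g2 stuck-at-0: g1=0, g2=0 [stuck-at-0], g3=0, g4=0 → 0 — matches
Only g2 stuck-at-0 reproduces the observed 0.

g2 stuck-at-0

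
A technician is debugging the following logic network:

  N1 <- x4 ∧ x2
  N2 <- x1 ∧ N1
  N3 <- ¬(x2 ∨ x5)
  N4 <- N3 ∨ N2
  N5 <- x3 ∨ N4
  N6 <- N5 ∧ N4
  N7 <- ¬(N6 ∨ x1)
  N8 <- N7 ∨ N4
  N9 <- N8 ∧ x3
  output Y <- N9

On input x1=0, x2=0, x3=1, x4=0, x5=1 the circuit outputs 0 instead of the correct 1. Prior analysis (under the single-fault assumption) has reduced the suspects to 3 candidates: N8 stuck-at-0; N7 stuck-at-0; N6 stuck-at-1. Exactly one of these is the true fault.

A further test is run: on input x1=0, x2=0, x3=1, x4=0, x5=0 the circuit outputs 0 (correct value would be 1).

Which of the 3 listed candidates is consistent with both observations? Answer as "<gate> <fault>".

Evaluate each candidate on input x1=0, x2=0, x3=1, x4=0, x5=0:
  N8 stuck-at-0: N1=0, N2=0, N3=1, N4=1, N5=1, N6=1, N7=0, N8=0 [stuck-at-0], N9=0 → 0 — matches
  N7 stuck-at-0: N1=0, N2=0, N3=1, N4=1, N5=1, N6=1, N7=0 [stuck-at-0], N8=1, N9=1 → 1 — eliminated
  N6 stuck-at-1: N1=0, N2=0, N3=1, N4=1, N5=1, N6=1 [stuck-at-1], N7=0, N8=1, N9=1 → 1 — eliminated
Only N8 stuck-at-0 reproduces the observed 0.

N8 stuck-at-0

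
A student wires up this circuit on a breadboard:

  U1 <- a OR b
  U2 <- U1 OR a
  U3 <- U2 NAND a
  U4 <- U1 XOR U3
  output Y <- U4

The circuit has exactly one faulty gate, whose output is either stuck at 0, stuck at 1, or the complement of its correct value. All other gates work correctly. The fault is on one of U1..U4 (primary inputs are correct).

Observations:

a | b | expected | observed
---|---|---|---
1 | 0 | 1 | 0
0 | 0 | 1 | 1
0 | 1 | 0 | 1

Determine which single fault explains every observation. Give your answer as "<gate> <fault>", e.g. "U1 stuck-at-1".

U1 stuck-at-0

Fault-free values for test 1 (a=1, b=0): U1=1, U2=1, U3=0, U4=1, giving Y=1. Observed 0.
Test 1: faults giving observed 0 are {U1 stuck-at-0, U1 inverted output, U2 stuck-at-0, U2 inverted output, U3 stuck-at-1, U3 inverted output, U4 stuck-at-0, U4 inverted output}.
Test 2 (a=0, b=0): fault-free U1=0, U2=0, U3=1, U4=1 → 1; observed 1. Eliminates U1 inverted output, U3 inverted output, U4 stuck-at-0, U4 inverted output.
Test 3 (a=0, b=1): fault-free U1=1, U2=1, U3=1, U4=0 → 0; observed 1. Eliminates U2 stuck-at-0, U2 inverted output, U3 stuck-at-1.
Only U1 stuck-at-0 is consistent with every test.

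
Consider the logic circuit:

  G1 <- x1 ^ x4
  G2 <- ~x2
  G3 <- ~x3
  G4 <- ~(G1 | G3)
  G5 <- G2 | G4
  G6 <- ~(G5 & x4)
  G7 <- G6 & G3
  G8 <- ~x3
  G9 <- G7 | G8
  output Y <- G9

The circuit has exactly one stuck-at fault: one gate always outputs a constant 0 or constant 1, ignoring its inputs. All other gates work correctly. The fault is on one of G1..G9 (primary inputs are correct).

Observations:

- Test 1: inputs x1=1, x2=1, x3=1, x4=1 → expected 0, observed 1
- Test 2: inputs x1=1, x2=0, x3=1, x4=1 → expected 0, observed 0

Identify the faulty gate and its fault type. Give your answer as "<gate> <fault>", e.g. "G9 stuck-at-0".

Fault-free values for test 1 (x1=1, x2=1, x3=1, x4=1): G1=0, G2=0, G3=0, G4=1, G5=1, G6=0, G7=0, G8=0, G9=0, giving Y=0. Observed 1.
Test 1: faults giving observed 1 are {G3 stuck-at-1, G7 stuck-at-1, G8 stuck-at-1, G9 stuck-at-1}.
Test 2 (x1=1, x2=0, x3=1, x4=1): fault-free G1=0, G2=1, G3=0, G4=1, G5=1, G6=0, G7=0, G8=0, G9=0 → 0; observed 0. Eliminates G7 stuck-at-1, G8 stuck-at-1, G9 stuck-at-1.
Only G3 stuck-at-1 is consistent with every test.

G3 stuck-at-1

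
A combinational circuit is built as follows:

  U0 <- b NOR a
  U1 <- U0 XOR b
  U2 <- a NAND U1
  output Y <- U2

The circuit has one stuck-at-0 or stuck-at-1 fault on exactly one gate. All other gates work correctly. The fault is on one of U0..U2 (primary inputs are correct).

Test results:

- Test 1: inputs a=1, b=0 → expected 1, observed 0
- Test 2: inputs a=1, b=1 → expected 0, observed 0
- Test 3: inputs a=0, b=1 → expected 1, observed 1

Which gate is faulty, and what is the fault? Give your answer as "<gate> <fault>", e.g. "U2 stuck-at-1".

Fault-free values for test 1 (a=1, b=0): U0=0, U1=0, U2=1, giving Y=1. Observed 0.
Test 1: faults giving observed 0 are {U0 stuck-at-1, U1 stuck-at-1, U2 stuck-at-0}.
Test 2 (a=1, b=1): fault-free U0=0, U1=1, U2=0 → 0; observed 0. Eliminates U0 stuck-at-1.
Test 3 (a=0, b=1): fault-free U0=0, U1=1, U2=1 → 1; observed 1. Eliminates U2 stuck-at-0.
Only U1 stuck-at-1 is consistent with every test.

U1 stuck-at-1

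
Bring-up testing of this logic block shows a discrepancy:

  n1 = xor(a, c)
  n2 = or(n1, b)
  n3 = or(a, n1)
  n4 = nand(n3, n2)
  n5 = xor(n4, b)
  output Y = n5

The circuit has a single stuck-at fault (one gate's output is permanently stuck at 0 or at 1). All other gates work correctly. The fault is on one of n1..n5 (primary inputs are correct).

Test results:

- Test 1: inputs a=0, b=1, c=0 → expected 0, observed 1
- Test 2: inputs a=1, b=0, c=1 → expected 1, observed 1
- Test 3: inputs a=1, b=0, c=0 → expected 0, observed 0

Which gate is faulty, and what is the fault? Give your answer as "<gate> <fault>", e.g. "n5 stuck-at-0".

Fault-free values for test 1 (a=0, b=1, c=0): n1=0, n2=1, n3=0, n4=1, n5=0, giving Y=0. Observed 1.
Test 1: faults giving observed 1 are {n1 stuck-at-1, n3 stuck-at-1, n4 stuck-at-0, n5 stuck-at-1}.
Test 2 (a=1, b=0, c=1): fault-free n1=0, n2=0, n3=1, n4=1, n5=1 → 1; observed 1. Eliminates n1 stuck-at-1, n4 stuck-at-0.
Test 3 (a=1, b=0, c=0): fault-free n1=1, n2=1, n3=1, n4=0, n5=0 → 0; observed 0. Eliminates n5 stuck-at-1.
Only n3 stuck-at-1 is consistent with every test.

n3 stuck-at-1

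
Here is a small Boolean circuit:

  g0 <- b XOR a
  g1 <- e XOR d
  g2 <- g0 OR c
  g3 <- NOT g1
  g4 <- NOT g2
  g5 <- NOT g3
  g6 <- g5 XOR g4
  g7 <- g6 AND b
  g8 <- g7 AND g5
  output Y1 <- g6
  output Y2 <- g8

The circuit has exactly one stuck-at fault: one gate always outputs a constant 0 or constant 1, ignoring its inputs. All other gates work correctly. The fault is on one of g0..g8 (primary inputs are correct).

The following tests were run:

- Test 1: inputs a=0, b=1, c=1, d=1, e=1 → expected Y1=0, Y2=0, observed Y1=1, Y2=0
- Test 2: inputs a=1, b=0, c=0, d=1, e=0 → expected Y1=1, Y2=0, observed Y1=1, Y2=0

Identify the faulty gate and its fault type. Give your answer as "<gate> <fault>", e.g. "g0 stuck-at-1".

g6 stuck-at-1

Fault-free values for test 1 (a=0, b=1, c=1, d=1, e=1): g0=1, g1=0, g2=1, g3=1, g4=0, g5=0, g6=0, g7=0, g8=0, giving Y1=0, Y2=0. Observed Y1=1, Y2=0.
Test 1: faults giving observed Y1=1, Y2=0 are {g2 stuck-at-0, g4 stuck-at-1, g6 stuck-at-1}.
Test 2 (a=1, b=0, c=0, d=1, e=0): fault-free g0=1, g1=1, g2=1, g3=0, g4=0, g5=1, g6=1, g7=0, g8=0 → Y1=1, Y2=0; observed Y1=1, Y2=0. Eliminates g2 stuck-at-0, g4 stuck-at-1.
Only g6 stuck-at-1 is consistent with every test.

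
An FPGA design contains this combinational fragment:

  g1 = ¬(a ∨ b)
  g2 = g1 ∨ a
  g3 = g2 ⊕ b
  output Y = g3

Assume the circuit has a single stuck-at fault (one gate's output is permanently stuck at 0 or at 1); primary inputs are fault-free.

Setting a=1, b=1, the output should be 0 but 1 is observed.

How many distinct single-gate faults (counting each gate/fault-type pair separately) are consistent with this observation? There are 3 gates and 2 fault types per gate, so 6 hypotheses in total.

Fault-free: g1=0, g2=1, g3=0 → 0. Observed 1.
  g1 stuck-at-0: output 0 ✗
  g1 stuck-at-1: output 0 ✗
  g2 stuck-at-0: output 1 ✓
  g2 stuck-at-1: output 0 ✗
  g3 stuck-at-0: output 0 ✗
  g3 stuck-at-1: output 1 ✓
Consistent faults: {g2 stuck-at-0, g3 stuck-at-1} — 2 in all.

2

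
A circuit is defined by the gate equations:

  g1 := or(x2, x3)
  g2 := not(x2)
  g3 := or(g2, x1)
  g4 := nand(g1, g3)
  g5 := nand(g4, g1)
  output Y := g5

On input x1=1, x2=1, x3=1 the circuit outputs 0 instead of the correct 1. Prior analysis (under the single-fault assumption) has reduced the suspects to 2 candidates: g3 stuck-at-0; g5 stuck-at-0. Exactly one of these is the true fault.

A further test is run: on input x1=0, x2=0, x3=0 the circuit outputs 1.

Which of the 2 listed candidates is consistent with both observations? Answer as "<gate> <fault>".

g3 stuck-at-0

Evaluate each candidate on input x1=0, x2=0, x3=0:
  g3 stuck-at-0: g1=0, g2=1, g3=0 [stuck-at-0], g4=1, g5=1 → 1 — matches
  g5 stuck-at-0: g1=0, g2=1, g3=1, g4=1, g5=0 [stuck-at-0] → 0 — eliminated
Only g3 stuck-at-0 reproduces the observed 1.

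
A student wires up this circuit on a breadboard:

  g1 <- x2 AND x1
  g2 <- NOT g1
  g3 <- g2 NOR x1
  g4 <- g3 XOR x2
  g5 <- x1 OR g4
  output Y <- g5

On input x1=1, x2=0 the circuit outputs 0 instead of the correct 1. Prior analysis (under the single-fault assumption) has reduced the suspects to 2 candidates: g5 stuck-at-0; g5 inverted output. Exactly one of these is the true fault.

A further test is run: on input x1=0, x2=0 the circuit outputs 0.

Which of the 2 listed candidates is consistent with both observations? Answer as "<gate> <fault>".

Evaluate each candidate on input x1=0, x2=0:
  g5 stuck-at-0: g1=0, g2=1, g3=0, g4=0, g5=0 [stuck-at-0] → 0 — matches
  g5 inverted output: g1=0, g2=1, g3=0, g4=0, g5=1 [inverted output] → 1 — eliminated
Only g5 stuck-at-0 reproduces the observed 0.

g5 stuck-at-0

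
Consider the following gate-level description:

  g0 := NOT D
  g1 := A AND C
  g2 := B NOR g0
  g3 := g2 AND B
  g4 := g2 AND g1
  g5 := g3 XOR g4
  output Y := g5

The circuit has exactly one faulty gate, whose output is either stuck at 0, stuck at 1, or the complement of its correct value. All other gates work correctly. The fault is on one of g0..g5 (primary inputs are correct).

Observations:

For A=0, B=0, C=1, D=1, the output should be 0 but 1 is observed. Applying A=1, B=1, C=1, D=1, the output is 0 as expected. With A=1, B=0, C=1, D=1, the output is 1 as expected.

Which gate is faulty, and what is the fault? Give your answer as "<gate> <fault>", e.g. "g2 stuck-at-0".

Fault-free values for test 1 (A=0, B=0, C=1, D=1): g0=0, g1=0, g2=1, g3=0, g4=0, g5=0, giving Y=0. Observed 1.
Test 1: faults giving observed 1 are {g1 stuck-at-1, g1 inverted output, g3 stuck-at-1, g3 inverted output, g4 stuck-at-1, g4 inverted output, g5 stuck-at-1, g5 inverted output}.
Test 2 (A=1, B=1, C=1, D=1): fault-free g0=0, g1=1, g2=0, g3=0, g4=0, g5=0 → 0; observed 0. Eliminates g3 stuck-at-1, g3 inverted output, g4 stuck-at-1, g4 inverted output, g5 stuck-at-1, g5 inverted output.
Test 3 (A=1, B=0, C=1, D=1): fault-free g0=0, g1=1, g2=1, g3=0, g4=1, g5=1 → 1; observed 1. Eliminates g1 inverted output.
Only g1 stuck-at-1 is consistent with every test.

g1 stuck-at-1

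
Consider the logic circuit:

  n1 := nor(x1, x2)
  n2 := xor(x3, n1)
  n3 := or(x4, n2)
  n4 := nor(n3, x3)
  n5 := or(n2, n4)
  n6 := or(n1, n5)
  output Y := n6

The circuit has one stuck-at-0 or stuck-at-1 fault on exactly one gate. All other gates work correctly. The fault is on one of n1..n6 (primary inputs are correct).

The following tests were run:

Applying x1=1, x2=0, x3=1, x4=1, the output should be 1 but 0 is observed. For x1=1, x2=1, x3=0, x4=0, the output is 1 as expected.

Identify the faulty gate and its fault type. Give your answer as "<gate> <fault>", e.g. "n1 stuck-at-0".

n2 stuck-at-0

Fault-free values for test 1 (x1=1, x2=0, x3=1, x4=1): n1=0, n2=1, n3=1, n4=0, n5=1, n6=1, giving Y=1. Observed 0.
Test 1: faults giving observed 0 are {n2 stuck-at-0, n5 stuck-at-0, n6 stuck-at-0}.
Test 2 (x1=1, x2=1, x3=0, x4=0): fault-free n1=0, n2=0, n3=0, n4=1, n5=1, n6=1 → 1; observed 1. Eliminates n5 stuck-at-0, n6 stuck-at-0.
Only n2 stuck-at-0 is consistent with every test.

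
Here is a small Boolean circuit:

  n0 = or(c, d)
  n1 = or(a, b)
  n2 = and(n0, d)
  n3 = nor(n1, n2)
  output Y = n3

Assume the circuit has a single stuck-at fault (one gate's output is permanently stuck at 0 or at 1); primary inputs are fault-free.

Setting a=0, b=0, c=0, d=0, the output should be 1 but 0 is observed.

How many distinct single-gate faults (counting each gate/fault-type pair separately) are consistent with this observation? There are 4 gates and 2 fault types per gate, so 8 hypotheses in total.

3

Fault-free: n0=0, n1=0, n2=0, n3=1 → 1. Observed 0.
  n0 stuck-at-0: output 1 ✗
  n0 stuck-at-1: output 1 ✗
  n1 stuck-at-0: output 1 ✗
  n1 stuck-at-1: output 0 ✓
  n2 stuck-at-0: output 1 ✗
  n2 stuck-at-1: output 0 ✓
  n3 stuck-at-0: output 0 ✓
  n3 stuck-at-1: output 1 ✗
Consistent faults: {n1 stuck-at-1, n2 stuck-at-1, n3 stuck-at-0} — 3 in all.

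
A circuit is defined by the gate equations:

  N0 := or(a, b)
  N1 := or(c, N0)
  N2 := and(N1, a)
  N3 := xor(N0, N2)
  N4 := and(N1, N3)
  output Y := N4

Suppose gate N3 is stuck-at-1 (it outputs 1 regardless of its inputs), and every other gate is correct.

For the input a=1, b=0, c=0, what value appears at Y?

Propagate with N3 forced: N0=1, N1=1, N2=1, N3=1 [stuck-at-1], N4=1.
So Y = 1. (Without the fault it would be 0.)

1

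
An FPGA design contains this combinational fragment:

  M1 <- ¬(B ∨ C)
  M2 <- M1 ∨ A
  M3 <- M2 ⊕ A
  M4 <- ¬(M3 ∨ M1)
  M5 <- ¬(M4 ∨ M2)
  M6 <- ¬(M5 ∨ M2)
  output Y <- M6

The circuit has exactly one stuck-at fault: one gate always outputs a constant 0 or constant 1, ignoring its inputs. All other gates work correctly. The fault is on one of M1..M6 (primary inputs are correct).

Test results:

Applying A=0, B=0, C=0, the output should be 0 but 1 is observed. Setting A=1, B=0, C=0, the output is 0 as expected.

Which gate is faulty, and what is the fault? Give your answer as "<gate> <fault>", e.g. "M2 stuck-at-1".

M1 stuck-at-0

Fault-free values for test 1 (A=0, B=0, C=0): M1=1, M2=1, M3=1, M4=0, M5=0, M6=0, giving Y=0. Observed 1.
Test 1: faults giving observed 1 are {M1 stuck-at-0, M6 stuck-at-1}.
Test 2 (A=1, B=0, C=0): fault-free M1=1, M2=1, M3=0, M4=0, M5=0, M6=0 → 0; observed 0. Eliminates M6 stuck-at-1.
Only M1 stuck-at-0 is consistent with every test.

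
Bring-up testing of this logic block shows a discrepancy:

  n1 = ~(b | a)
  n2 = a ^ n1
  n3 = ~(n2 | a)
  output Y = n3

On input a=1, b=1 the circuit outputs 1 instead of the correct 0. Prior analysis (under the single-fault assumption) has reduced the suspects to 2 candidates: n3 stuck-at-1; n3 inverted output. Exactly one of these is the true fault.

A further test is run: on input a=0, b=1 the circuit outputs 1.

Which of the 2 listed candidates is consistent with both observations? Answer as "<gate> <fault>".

Evaluate each candidate on input a=0, b=1:
  n3 stuck-at-1: n1=0, n2=0, n3=1 [stuck-at-1] → 1 — matches
  n3 inverted output: n1=0, n2=0, n3=0 [inverted output] → 0 — eliminated
Only n3 stuck-at-1 reproduces the observed 1.

n3 stuck-at-1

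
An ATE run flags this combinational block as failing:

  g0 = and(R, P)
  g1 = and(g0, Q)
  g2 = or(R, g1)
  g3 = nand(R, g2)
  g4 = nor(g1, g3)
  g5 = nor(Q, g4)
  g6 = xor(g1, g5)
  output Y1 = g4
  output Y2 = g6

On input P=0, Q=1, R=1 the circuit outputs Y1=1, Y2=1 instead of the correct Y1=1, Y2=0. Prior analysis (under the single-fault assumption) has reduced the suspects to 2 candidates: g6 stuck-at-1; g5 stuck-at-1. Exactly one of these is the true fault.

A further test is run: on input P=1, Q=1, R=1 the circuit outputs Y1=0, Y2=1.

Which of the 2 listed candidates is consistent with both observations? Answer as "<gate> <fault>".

Evaluate each candidate on input P=1, Q=1, R=1:
  g6 stuck-at-1: g0=1, g1=1, g2=1, g3=0, g4=0, g5=0, g6=1 [stuck-at-1] → Y1=0, Y2=1 — matches
  g5 stuck-at-1: g0=1, g1=1, g2=1, g3=0, g4=0, g5=1 [stuck-at-1], g6=0 → Y1=0, Y2=0 — eliminated
Only g6 stuck-at-1 reproduces the observed Y1=0, Y2=1.

g6 stuck-at-1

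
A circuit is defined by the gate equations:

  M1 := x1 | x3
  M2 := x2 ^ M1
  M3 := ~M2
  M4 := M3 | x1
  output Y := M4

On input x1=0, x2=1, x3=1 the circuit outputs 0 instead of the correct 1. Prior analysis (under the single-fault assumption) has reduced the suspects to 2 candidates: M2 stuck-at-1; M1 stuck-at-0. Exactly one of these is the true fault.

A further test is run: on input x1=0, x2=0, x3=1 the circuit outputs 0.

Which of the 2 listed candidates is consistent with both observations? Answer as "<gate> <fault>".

Evaluate each candidate on input x1=0, x2=0, x3=1:
  M2 stuck-at-1: M1=1, M2=1 [stuck-at-1], M3=0, M4=0 → 0 — matches
  M1 stuck-at-0: M1=0 [stuck-at-0], M2=0, M3=1, M4=1 → 1 — eliminated
Only M2 stuck-at-1 reproduces the observed 0.

M2 stuck-at-1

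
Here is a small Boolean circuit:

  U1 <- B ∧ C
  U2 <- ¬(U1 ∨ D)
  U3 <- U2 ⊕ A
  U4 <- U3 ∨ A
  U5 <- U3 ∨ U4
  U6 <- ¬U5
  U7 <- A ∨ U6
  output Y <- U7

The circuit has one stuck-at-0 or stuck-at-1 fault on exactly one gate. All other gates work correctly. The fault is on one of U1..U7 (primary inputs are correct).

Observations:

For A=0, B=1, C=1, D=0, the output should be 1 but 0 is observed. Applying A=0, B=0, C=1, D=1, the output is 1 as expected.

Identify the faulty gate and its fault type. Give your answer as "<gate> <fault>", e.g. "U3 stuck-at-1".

Fault-free values for test 1 (A=0, B=1, C=1, D=0): U1=1, U2=0, U3=0, U4=0, U5=0, U6=1, U7=1, giving Y=1. Observed 0.
Test 1: faults giving observed 0 are {U1 stuck-at-0, U2 stuck-at-1, U3 stuck-at-1, U4 stuck-at-1, U5 stuck-at-1, U6 stuck-at-0, U7 stuck-at-0}.
Test 2 (A=0, B=0, C=1, D=1): fault-free U1=0, U2=0, U3=0, U4=0, U5=0, U6=1, U7=1 → 1; observed 1. Eliminates U2 stuck-at-1, U3 stuck-at-1, U4 stuck-at-1, U5 stuck-at-1, U6 stuck-at-0, U7 stuck-at-0.
Only U1 stuck-at-0 is consistent with every test.

U1 stuck-at-0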